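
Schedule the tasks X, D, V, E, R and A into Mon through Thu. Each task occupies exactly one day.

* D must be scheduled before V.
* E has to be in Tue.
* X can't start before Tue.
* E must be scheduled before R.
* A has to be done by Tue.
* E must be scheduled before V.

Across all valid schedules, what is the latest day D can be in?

Wed

Downstream work caps D at Wed.
D at Wed is achievable: X in Tue; V in Thu; E in Tue; D in Wed; A in Mon; R in Wed.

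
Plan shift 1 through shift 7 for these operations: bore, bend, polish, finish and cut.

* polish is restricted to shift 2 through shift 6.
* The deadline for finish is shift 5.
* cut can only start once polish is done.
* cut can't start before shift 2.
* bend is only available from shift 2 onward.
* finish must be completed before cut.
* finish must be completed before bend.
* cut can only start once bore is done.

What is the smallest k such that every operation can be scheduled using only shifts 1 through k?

3 shifts

The precedence chain requires at least 2 distinct shifts.
Propagating the time windows through the other constraints, cut can't land before shift 3, so the schedule must run through at least shift 3.
3 works (last occupied shift: shift 3): for example bore in shift 1, polish in shift 2, bend in shift 2, finish in shift 1, cut in shift 3.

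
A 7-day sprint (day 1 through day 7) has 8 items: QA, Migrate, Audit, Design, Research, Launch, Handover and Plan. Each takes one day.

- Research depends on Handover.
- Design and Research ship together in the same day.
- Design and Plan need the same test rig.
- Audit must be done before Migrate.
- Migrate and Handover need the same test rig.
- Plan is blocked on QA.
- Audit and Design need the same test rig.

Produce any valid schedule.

Audit=day 1, Design=day 2, Migrate=day 2, Plan=day 3, QA=day 1, Launch=day 1, Handover=day 1, Research=day 2

Checking: Handover(day 1) before Research(day 2); QA(day 1) before Plan(day 3); Audit(day 1) before Migrate(day 2); Migrate(day 2) != Handover(day 1); Audit(day 1) != Design(day 2); Design(day 2) != Plan(day 3); Design = Research = day 2.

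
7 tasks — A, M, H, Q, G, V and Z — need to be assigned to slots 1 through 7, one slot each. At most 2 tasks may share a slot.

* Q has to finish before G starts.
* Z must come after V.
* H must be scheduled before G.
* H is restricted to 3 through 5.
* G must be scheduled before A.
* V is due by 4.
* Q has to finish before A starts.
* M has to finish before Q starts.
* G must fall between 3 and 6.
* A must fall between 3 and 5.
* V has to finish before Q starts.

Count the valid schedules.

Splitting on M: it can be 1 (15), 2 (9). Listing each branch's schedules as (A, H, Q, G, V, Z):
M=1: (5,3,2,4,1,2) (5,3,2,4,1,3) (5,3,2,4,1,4) (5,3,2,4,1,5) (5,3,2,4,1,6) (5,3,2,4,1,7) (5,3,3,4,1,2) (5,3,3,4,1,4) (5,3,3,4,1,5) (5,3,3,4,1,6) (5,3,3,4,1,7) (5,3,3,4,2,4) (5,3,3,4,2,5) (5,3,3,4,2,6) (5,3,3,4,2,7) — 15.
M=2: (5,3,3,4,1,2) (5,3,3,4,1,4) (5,3,3,4,1,5) (5,3,3,4,1,6) (5,3,3,4,1,7) (5,3,3,4,2,4) (5,3,3,4,2,5) (5,3,3,4,2,6) (5,3,3,4,2,7) — 9.
Summing: 15 + 9 = 24.

24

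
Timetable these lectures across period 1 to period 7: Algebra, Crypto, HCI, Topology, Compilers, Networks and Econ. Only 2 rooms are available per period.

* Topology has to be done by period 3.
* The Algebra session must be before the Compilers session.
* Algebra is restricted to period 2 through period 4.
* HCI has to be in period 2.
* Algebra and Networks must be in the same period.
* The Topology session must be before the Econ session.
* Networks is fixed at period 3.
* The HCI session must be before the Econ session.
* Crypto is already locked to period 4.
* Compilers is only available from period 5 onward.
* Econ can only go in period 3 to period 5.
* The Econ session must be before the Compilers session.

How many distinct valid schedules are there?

10

Splitting on Topology: it can be period 1 (5), period 2 (5). Listing each branch's schedules as (Algebra, Crypto, HCI, Compilers, Networks, Econ) by period number:
Topology=period 1: (3,4,2,5,3,4) (3,4,2,6,3,4) (3,4,2,6,3,5) (3,4,2,7,3,4) (3,4,2,7,3,5) — 5.
Topology=period 2: (3,4,2,5,3,4) (3,4,2,6,3,4) (3,4,2,6,3,5) (3,4,2,7,3,4) (3,4,2,7,3,5) — 5.
Summing: 5 + 5 = 10.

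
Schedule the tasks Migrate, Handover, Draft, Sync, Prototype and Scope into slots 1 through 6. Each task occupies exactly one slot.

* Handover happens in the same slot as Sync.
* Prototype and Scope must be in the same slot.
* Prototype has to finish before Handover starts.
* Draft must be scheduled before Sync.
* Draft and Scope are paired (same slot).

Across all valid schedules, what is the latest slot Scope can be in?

5

Scope must be in the same slot as Draft, which can't be after 5, so Scope is at most 5.
Scope at 5 is achievable: Draft=5, Handover=6, Migrate=1, Prototype=5, Sync=6, Scope=5.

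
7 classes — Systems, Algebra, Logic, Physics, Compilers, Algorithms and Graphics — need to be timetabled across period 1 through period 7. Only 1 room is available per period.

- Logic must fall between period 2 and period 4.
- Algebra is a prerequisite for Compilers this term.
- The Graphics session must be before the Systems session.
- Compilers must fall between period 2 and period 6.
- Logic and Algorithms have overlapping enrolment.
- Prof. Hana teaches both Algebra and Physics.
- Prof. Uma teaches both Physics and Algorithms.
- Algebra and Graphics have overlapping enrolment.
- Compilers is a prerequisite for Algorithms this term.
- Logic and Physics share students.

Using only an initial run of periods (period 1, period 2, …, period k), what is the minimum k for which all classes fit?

The precedence chain requires at least 3 distinct periods.
With at most 1 per period and 7 classes, at least 7 periods are needed.
7 works (last occupied period: period 7): for example Algorithms in period 6, Compilers in period 3, Physics in period 7, Graphics in period 4, Algebra in period 1, Systems in period 5, Logic in period 2.

7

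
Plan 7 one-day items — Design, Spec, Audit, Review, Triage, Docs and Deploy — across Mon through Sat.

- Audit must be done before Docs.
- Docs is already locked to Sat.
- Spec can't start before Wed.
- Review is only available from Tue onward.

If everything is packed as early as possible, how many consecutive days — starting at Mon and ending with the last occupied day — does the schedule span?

The precedence chain requires at least 2 distinct days.
Docs can't be placed before Sat — that is day 6 counting from Mon — so the schedule must run through at least 6 days.
6 works (last occupied day: Sat): for example Review in Tue; Audit in Mon; Design in Mon; Docs in Sat; Triage in Mon; Deploy in Mon; Spec in Wed.

6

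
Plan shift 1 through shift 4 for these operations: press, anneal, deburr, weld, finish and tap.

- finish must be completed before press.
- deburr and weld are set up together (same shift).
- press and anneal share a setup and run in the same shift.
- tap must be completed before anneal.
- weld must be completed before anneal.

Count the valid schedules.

36

Splitting on press: it can be shift 2 (1), shift 3 (8), shift 4 (27). Listing each branch's schedules as (anneal, deburr, weld, finish, tap) by shift number:
press=shift 2: (2,1,1,1,1) — 1.
press=shift 3: (3,1,1,1,1) (3,1,1,1,2) (3,1,1,2,1) (3,1,1,2,2) (3,2,2,1,1) (3,2,2,1,2) (3,2,2,2,1) (3,2,2,2,2) — 8.
press=shift 4: (4,1,1,1,1) (4,1,1,1,2) (4,1,1,1,3) (4,1,1,2,1) (4,1,1,2,2) (4,1,1,2,3) (4,1,1,3,1) (4,1,1,3,2) (4,1,1,3,3) (4,2,2,1,1) (4,2,2,1,2) (4,2,2,1,3) (4,2,2,2,1) (4,2,2,2,2) (4,2,2,2,3) (4,2,2,3,1) (4,2,2,3,2) (4,2,2,3,3) (4,3,3,1,1) (4,3,3,1,2) (4,3,3,1,3) (4,3,3,2,1) (4,3,3,2,2) (4,3,3,2,3) (4,3,3,3,1) (4,3,3,3,2) (4,3,3,3,3) — 27.
Summing: 1 + 8 + 27 = 36.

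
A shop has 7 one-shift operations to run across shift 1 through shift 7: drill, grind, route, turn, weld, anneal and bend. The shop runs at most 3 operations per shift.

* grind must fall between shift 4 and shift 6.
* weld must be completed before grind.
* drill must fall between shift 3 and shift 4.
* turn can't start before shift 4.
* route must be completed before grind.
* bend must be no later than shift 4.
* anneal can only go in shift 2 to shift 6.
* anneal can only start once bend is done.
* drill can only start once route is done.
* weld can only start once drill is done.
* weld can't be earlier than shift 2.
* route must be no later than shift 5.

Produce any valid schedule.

bend=shift 1, weld=shift 4, drill=shift 3, anneal=shift 2, route=shift 1, grind=shift 5, turn=shift 4

Checking: drill(shift 3) before weld(shift 4); weld(shift 4) before grind(shift 5); route(shift 1) before drill(shift 3); route(shift 1) before grind(shift 5); bend(shift 1) before anneal(shift 2); grind=shift 5 in [shift 4,shift 6]; weld=shift 4 in [shift 2,shift 7]; drill=shift 3 in [shift 3,shift 4]; anneal=shift 2 in [shift 2,shift 6]; route=shift 1 in [shift 1,shift 5]; bend=shift 1 in [shift 1,shift 4]; turn=shift 4 in [shift 4,shift 7]; max 2 per shift (cap 3).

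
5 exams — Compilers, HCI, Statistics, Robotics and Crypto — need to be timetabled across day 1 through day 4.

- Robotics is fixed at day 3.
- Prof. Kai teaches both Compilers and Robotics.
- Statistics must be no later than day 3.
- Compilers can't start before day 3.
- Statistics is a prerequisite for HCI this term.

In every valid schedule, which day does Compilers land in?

day 4

Compilers's window is day 3–day 4.
Robotics is fixed at day 3, and Compilers can't share a day with Robotics.
So Compilers must be day 4.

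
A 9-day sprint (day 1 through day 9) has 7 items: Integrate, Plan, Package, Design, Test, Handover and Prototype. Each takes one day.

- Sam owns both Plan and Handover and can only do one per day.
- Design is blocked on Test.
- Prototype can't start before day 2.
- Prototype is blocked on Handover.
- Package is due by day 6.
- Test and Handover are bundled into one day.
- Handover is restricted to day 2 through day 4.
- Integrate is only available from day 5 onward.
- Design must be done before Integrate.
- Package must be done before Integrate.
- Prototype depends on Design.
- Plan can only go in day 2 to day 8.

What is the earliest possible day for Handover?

day 2

Handover is available from day 2; Handover's own window allows nothing later than day 4.
Handover at day 2 is achievable: Prototype=day 4; Integrate=day 5; Plan=day 3; Test=day 2; Handover=day 2; Design=day 3; Package=day 1.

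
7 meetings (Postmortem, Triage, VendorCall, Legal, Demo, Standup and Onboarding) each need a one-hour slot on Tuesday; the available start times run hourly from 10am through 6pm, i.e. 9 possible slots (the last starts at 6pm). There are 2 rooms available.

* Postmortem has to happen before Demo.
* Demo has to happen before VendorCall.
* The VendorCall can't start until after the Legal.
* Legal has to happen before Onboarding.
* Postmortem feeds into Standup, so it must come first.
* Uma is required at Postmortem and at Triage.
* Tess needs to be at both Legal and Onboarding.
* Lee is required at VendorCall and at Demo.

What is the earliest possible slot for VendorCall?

Precedence pushes VendorCall to at least 12pm.
VendorCall at 12pm is achievable: Standup in 11am; VendorCall in 12pm; Postmortem in 10am; Onboarding in 12pm; Demo in 11am; Triage in 1pm; Legal in 10am.

12pm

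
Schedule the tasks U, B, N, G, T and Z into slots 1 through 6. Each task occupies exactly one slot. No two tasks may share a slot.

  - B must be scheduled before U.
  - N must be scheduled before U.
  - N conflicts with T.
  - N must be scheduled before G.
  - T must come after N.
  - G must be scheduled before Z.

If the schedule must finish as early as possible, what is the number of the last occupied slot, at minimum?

The precedence chain requires at least 3 distinct slots.
With at most 1 per slot and 6 tasks, at least 6 slots are needed.
6 works (last occupied slot: 6): for example N -> 1; G -> 4; Z -> 6; T -> 5; U -> 3; B -> 2.

6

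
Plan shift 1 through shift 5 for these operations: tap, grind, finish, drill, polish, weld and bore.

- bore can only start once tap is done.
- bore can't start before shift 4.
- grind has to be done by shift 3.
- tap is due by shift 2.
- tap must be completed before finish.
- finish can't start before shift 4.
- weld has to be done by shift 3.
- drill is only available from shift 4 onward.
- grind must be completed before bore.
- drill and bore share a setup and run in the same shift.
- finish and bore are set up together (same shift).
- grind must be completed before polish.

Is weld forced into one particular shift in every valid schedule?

No

weld can be shift 1 (e.g. bore=shift 4; polish=shift 2; tap=shift 1; grind=shift 1; drill=shift 4; weld=shift 1; finish=shift 4) or shift 2 (e.g. drill in shift 4, bore in shift 4, grind in shift 1, tap in shift 1, polish in shift 2, weld in shift 2, finish in shift 4).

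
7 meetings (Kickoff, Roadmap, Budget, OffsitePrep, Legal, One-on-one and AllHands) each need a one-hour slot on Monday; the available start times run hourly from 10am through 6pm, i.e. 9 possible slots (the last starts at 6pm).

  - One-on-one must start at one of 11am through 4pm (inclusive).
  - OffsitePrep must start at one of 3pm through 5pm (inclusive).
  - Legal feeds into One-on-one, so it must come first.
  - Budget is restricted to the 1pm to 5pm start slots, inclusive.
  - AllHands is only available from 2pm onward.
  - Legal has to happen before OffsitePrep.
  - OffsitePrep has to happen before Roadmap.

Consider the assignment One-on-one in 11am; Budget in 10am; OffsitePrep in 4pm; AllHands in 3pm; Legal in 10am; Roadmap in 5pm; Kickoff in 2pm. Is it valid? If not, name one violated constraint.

Invalid. Budget is restricted to the 1pm to 5pm start slots, inclusive.

OffsitePrep must start at one of 3pm through 5pm (inclusive) — holds.
Budget is restricted to the 1pm to 5pm start slots, inclusive — violated.
OffsitePrep has to happen before Roadmap — holds.
One-on-one must start at one of 11am through 4pm (inclusive) — holds.
AllHands is only available from 2pm onward — holds.
Legal feeds into One-on-one, so it must come first — holds.
Legal has to happen before OffsitePrep — holds.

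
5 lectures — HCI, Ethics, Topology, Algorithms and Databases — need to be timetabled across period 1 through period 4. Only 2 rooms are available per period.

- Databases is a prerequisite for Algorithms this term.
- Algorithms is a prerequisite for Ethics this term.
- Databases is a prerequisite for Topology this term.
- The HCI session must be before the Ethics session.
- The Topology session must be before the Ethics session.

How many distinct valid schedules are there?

Splitting on HCI: it can be period 1 (6), period 2 (4), period 3 (3). Listing each branch's schedules as (Ethics, Topology, Algorithms, Databases) by period number:
HCI=period 1: (3,2,2,1) (4,2,2,1) (4,2,3,1) (4,3,2,1) (4,3,3,1) (4,3,3,2) — 6.
HCI=period 2: (4,2,3,1) (4,3,2,1) (4,3,3,1) (4,3,3,2) — 4.
HCI=period 3: (4,2,2,1) (4,2,3,1) (4,3,2,1) — 3.
Summing: 6 + 4 + 3 = 13.

13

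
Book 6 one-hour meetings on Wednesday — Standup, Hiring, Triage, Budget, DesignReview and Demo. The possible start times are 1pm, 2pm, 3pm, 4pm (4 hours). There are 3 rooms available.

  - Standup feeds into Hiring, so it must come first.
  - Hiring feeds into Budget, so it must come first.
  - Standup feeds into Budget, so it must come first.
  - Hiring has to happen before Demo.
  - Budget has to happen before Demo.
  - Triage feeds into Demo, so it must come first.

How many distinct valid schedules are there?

12

Splitting on Triage: it can be 1pm (4), 2pm (4), 3pm (4). Listing each branch's schedules as (Standup, Hiring, Budget, DesignReview, Demo):
Triage=1pm: (1pm,2pm,3pm,1pm,4pm) (1pm,2pm,3pm,2pm,4pm) (1pm,2pm,3pm,3pm,4pm) (1pm,2pm,3pm,4pm,4pm) — 4.
Triage=2pm: (1pm,2pm,3pm,1pm,4pm) (1pm,2pm,3pm,2pm,4pm) (1pm,2pm,3pm,3pm,4pm) (1pm,2pm,3pm,4pm,4pm) — 4.
Triage=3pm: (1pm,2pm,3pm,1pm,4pm) (1pm,2pm,3pm,2pm,4pm) (1pm,2pm,3pm,3pm,4pm) (1pm,2pm,3pm,4pm,4pm) — 4.
Summing: 4 + 4 + 4 = 12.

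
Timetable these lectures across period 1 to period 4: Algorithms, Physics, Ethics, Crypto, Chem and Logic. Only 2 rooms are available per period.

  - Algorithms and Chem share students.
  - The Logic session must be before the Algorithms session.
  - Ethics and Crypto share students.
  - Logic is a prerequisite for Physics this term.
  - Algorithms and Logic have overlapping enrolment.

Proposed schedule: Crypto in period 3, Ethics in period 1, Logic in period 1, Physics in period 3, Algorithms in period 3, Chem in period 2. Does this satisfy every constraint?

No. Only 2 rooms are available per period is not satisfied.

Ethics and Crypto share students — holds.
The Logic session must be before the Algorithms session — holds.
Algorithms and Logic have overlapping enrolment — holds.
Logic is a prerequisite for Physics this term — holds.
Algorithms and Chem share students — holds.
Only 2 rooms are available per period — violated.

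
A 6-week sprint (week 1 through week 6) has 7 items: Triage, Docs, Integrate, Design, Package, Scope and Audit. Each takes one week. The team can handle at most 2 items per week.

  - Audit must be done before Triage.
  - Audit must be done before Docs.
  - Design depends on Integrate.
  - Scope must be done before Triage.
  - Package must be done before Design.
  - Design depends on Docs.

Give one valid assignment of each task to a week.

Package in week 2, Design in week 3, Audit in week 1, Integrate in week 1, Triage in week 4, Docs in week 2, Scope in week 3

Checking: Package(week 2) before Design(week 3); Integrate(week 1) before Design(week 3); Scope(week 3) before Triage(week 4); Audit(week 1) before Triage(week 4); Docs(week 2) before Design(week 3); Audit(week 1) before Docs(week 2); max 2 per week (cap 2).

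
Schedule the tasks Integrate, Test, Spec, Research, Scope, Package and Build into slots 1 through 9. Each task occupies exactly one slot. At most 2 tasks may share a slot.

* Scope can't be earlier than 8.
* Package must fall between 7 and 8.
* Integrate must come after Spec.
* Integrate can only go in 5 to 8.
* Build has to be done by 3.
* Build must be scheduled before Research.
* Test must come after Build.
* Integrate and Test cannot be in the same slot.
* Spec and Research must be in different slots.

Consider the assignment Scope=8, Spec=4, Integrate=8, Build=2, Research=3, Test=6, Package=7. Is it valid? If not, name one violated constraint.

Integrate and Test cannot be in the same slot — holds.
Build must be scheduled before Research — holds.
Test must come after Build — holds.
Integrate can only go in 5 to 8 — holds.
Integrate must come after Spec — holds.
Build has to be done by 3 — holds.
Package must fall between 7 and 8 — holds.
At most 2 tasks may share a slot — holds.
Spec and Research must be in different slots — holds.
Scope can't be earlier than 8 — holds.

Yes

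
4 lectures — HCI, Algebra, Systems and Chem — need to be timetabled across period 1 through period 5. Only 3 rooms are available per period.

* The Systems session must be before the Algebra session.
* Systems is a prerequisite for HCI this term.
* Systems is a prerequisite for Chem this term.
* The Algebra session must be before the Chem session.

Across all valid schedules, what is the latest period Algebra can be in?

Precedence pushes Algebra to at least period 2; downstream work caps Algebra at period 4.
Algebra at period 4 is achievable: HCI=period 2; Chem=period 5; Algebra=period 4; Systems=period 1.

period 4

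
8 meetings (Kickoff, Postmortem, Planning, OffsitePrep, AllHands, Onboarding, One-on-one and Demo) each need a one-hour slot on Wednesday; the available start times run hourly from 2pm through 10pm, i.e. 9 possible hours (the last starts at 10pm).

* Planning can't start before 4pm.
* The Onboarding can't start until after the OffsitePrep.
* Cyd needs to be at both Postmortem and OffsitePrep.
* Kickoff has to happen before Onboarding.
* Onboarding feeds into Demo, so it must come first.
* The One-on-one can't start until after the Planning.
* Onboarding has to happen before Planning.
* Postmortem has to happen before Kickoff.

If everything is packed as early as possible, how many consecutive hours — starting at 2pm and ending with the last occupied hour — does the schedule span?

5 hours

The precedence chain requires at least 5 distinct hours.
5 works (last occupied hour: 6pm): for example OffsitePrep in 3pm, Planning in 5pm, AllHands in 2pm, Kickoff in 3pm, Demo in 5pm, Onboarding in 4pm, Postmortem in 2pm, One-on-one in 6pm.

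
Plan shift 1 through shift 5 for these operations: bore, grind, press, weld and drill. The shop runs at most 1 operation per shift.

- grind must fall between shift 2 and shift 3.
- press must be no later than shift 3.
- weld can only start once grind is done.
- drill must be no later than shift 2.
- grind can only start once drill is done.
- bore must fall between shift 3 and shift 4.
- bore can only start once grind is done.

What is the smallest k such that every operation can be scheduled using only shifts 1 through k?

The precedence chain requires at least 3 distinct shifts.
With at most 1 per shift and 5 operations, at least 5 shifts are needed.
5 works (last occupied shift: shift 5): for example bore=shift 4, weld=shift 5, grind=shift 2, drill=shift 1, press=shift 3.

5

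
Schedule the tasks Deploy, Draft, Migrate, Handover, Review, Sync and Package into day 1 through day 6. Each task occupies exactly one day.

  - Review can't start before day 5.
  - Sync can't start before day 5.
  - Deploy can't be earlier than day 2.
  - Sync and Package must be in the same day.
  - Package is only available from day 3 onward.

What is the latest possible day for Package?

day 6

Package is available from day 3; Package must be in the same day as Sync, which can't be before day 5, so Package is at least day 5.
Package at day 6 is achievable: Migrate -> day 1, Sync -> day 6, Deploy -> day 2, Handover -> day 1, Package -> day 6, Review -> day 5, Draft -> day 1.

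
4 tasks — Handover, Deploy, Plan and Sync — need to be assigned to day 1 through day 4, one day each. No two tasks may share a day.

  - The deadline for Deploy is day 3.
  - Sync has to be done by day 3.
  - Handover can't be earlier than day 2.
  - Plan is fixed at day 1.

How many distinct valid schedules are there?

Enumerating: Sync -> day 3, Deploy -> day 2, Plan -> day 1, Handover -> day 4 | Deploy -> day 3, Sync -> day 2, Handover -> day 4, Plan -> day 1.

2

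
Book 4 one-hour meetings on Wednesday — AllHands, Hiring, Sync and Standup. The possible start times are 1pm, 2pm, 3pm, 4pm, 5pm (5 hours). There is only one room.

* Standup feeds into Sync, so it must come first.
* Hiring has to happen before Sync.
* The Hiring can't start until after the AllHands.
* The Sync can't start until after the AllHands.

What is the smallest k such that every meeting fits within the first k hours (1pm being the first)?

The precedence chain requires at least 3 distinct hours.
With at most 1 per hour and 4 meetings, at least 4 hours are needed.
4 works (last occupied hour: 4pm): for example Sync -> 4pm; AllHands -> 1pm; Hiring -> 2pm; Standup -> 3pm.

4 hours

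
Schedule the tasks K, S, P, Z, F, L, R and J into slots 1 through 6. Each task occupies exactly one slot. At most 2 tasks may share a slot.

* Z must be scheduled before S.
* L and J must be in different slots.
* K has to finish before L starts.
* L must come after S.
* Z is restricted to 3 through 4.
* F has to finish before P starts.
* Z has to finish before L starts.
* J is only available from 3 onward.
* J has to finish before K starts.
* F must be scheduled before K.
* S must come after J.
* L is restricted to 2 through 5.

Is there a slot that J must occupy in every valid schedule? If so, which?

J is available from 3; downstream work caps J at 3.
So J is pinned to 3.

3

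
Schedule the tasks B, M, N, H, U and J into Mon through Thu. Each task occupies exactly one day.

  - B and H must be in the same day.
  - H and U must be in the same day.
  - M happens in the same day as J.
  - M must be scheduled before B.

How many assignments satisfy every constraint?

Splitting on B: it can be Tue (4), Wed (8), Thu (12). Listing each branch's schedules as (M, N, H, U, J):
B=Tue: (Mon,Mon,Tue,Tue,Mon) (Mon,Tue,Tue,Tue,Mon) (Mon,Wed,Tue,Tue,Mon) (Mon,Thu,Tue,Tue,Mon) — 4.
B=Wed: (Mon,Mon,Wed,Wed,Mon) (Mon,Tue,Wed,Wed,Mon) (Mon,Wed,Wed,Wed,Mon) (Mon,Thu,Wed,Wed,Mon) (Tue,Mon,Wed,Wed,Tue) (Tue,Tue,Wed,Wed,Tue) (Tue,Wed,Wed,Wed,Tue) (Tue,Thu,Wed,Wed,Tue) — 8.
B=Thu: (Mon,Mon,Thu,Thu,Mon) (Mon,Tue,Thu,Thu,Mon) (Mon,Wed,Thu,Thu,Mon) (Mon,Thu,Thu,Thu,Mon) (Tue,Mon,Thu,Thu,Tue) (Tue,Tue,Thu,Thu,Tue) (Tue,Wed,Thu,Thu,Tue) (Tue,Thu,Thu,Thu,Tue) (Wed,Mon,Thu,Thu,Wed) (Wed,Tue,Thu,Thu,Wed) (Wed,Wed,Thu,Thu,Wed) (Wed,Thu,Thu,Thu,Wed) — 12.
Summing: 4 + 8 + 12 = 24.

24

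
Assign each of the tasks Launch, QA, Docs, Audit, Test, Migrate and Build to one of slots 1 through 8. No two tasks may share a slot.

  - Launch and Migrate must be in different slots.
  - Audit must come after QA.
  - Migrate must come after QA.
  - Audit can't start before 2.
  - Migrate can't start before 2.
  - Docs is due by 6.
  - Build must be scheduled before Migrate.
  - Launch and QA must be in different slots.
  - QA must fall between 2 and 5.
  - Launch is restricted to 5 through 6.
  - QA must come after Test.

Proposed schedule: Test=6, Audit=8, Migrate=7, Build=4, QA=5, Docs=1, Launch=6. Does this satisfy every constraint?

No. No two tasks may share a slot is not satisfied.

Build must be scheduled before Migrate — holds.
Docs is due by 6 — holds.
Launch is restricted to 5 through 6 — holds.
QA must come after Test — violated.
Launch and QA must be in different slots — holds.
Audit can't start before 2 — holds.
QA must fall between 2 and 5 — holds.
No two tasks may share a slot — violated.
Launch and Migrate must be in different slots — holds.
Audit must come after QA — holds.
Migrate can't start before 2 — holds.
Migrate must come after QA — holds.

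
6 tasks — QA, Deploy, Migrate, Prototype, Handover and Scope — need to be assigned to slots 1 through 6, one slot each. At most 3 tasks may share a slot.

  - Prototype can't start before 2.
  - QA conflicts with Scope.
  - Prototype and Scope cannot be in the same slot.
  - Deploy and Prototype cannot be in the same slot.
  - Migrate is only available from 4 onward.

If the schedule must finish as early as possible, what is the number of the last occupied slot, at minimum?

With at most 3 per slot and 6 tasks, at least 2 slots are needed.
Migrate can't be placed before 4, so the schedule must run through at least slot 4.
4 works (last occupied slot: 4): for example Migrate in 4; Handover in 1; Prototype in 2; QA in 1; Deploy in 1; Scope in 3.

slot 4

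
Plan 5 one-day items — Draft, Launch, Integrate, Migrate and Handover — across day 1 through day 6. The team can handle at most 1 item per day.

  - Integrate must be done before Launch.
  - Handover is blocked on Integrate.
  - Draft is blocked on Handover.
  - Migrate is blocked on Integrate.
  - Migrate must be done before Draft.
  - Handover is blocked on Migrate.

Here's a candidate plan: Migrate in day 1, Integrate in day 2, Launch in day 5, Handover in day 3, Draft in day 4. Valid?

No. Migrate is blocked on Integrate is not satisfied.

Integrate must be done before Launch — holds.
The team can handle at most 1 item per day — holds.
Handover is blocked on Migrate — holds.
Migrate is blocked on Integrate — violated.
Handover is blocked on Integrate — holds.
Draft is blocked on Handover — holds.
Migrate must be done before Draft — holds.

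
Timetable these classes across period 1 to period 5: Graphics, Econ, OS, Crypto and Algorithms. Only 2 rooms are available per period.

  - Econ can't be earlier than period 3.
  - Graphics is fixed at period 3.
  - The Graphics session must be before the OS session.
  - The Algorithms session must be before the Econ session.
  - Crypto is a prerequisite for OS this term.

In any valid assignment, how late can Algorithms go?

Downstream work caps Algorithms at period 4.
Algorithms at period 4 is achievable: Algorithms=period 4, OS=period 4, Crypto=period 1, Econ=period 5, Graphics=period 3.

period 4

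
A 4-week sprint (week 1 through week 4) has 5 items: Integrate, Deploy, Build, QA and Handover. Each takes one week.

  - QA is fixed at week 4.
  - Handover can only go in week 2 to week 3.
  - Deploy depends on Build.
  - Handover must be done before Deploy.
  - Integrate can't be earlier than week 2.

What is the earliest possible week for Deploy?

week 3

Precedence pushes Deploy to at least week 3.
Deploy at week 3 is achievable: Handover=week 2, QA=week 4, Build=week 1, Deploy=week 3, Integrate=week 2.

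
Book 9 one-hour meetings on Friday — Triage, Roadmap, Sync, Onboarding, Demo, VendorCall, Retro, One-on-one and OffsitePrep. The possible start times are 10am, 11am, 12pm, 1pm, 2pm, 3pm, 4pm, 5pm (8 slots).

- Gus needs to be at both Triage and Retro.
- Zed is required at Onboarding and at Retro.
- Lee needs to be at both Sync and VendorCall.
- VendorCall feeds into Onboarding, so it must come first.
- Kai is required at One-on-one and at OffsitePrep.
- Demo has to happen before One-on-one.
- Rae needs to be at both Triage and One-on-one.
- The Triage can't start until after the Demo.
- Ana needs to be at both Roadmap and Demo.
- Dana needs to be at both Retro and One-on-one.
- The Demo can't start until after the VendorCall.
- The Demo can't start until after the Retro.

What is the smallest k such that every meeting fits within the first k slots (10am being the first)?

4

The precedence chain requires at least 3 distinct slots.
Could 3 slots be enough, i.e. nothing placed later than 12pm? No: One-on-one must come after Demo (at 10am or later) → {11am, 12pm}; Demo must come before One-on-one (at 12pm or earlier) → {10am, 11am}; Demo must come after Retro (at 10am or later) → {11am}; Triage must come after Demo (at 11am or later) → {12pm}; One-on-one can't share with Triage (12pm) → {11am}; One-on-one must come after Demo (at 11am or later) → nothing is left.
So 3 slots is not enough.
4 works (last occupied slot: 1pm): for example Retro=10am, Sync=11am, Onboarding=11am, OffsitePrep=10am, Roadmap=10am, One-on-one=1pm, Demo=11am, Triage=12pm, VendorCall=10am.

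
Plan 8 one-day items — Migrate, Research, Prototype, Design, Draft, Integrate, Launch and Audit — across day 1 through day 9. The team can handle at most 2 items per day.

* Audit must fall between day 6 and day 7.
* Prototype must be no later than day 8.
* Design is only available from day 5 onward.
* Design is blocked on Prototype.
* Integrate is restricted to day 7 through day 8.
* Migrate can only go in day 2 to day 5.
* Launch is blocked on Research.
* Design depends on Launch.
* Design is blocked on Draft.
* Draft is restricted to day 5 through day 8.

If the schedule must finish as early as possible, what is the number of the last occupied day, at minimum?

day 7

The precedence chain requires at least 3 distinct days.
With at most 2 per day and 8 work items, at least 4 days are needed.
Integrate can't be placed before day 7, so the schedule must run through at least day 7.
7 works (last occupied day: day 7): for example Draft=day 5, Audit=day 6, Migrate=day 2, Research=day 1, Design=day 6, Integrate=day 7, Launch=day 2, Prototype=day 1.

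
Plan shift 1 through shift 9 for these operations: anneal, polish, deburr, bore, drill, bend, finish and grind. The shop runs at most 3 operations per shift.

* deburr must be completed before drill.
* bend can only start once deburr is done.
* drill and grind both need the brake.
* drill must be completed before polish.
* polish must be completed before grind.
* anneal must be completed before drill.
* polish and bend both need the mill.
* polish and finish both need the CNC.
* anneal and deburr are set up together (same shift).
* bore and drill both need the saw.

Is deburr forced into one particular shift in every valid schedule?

No

deburr can be shift 1 (e.g. anneal -> shift 1, bend -> shift 2, drill -> shift 2, grind -> shift 4, deburr -> shift 1, polish -> shift 3, bore -> shift 1, finish -> shift 2) or shift 2 (e.g. bend -> shift 3, polish -> shift 4, anneal -> shift 2, bore -> shift 1, finish -> shift 1, grind -> shift 5, deburr -> shift 2, drill -> shift 3).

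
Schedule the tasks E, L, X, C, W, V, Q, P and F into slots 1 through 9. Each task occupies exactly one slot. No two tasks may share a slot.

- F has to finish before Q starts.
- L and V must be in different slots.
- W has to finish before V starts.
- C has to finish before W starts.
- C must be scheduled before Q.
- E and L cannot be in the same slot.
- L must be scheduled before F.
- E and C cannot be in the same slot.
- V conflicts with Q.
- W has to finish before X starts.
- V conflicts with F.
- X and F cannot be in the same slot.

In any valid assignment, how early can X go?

Precedence pushes X to at least 3.
X at 3 is achievable: L in 4, F in 5, Q in 6, C in 1, X in 3, E in 8, W in 2, V in 7, P in 9.

3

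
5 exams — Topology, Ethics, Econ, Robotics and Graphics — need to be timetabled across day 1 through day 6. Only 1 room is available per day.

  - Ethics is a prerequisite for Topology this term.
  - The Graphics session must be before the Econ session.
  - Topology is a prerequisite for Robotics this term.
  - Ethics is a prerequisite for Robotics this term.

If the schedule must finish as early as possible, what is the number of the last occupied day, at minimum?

5

The precedence chain requires at least 3 distinct days.
With at most 1 per day and 5 exams, at least 5 days are needed.
5 works (last occupied day: day 5): for example Econ=day 5, Topology=day 2, Ethics=day 1, Graphics=day 4, Robotics=day 3.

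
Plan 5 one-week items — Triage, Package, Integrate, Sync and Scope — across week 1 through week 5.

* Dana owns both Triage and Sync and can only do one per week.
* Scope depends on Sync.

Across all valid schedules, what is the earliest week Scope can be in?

week 2

Precedence pushes Scope to at least week 2.
Scope at week 2 is achievable: Scope=week 2, Sync=week 1, Package=week 1, Triage=week 2, Integrate=week 1.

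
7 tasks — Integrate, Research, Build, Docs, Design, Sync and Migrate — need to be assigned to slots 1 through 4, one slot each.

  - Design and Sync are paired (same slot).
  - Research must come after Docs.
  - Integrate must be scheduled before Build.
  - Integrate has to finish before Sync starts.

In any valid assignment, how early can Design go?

Design must be in the same slot as Sync, which can't be before 2, so Design is at least 2.
Design at 2 is achievable: Docs -> 1; Build -> 2; Integrate -> 1; Design -> 2; Sync -> 2; Research -> 2; Migrate -> 1.

2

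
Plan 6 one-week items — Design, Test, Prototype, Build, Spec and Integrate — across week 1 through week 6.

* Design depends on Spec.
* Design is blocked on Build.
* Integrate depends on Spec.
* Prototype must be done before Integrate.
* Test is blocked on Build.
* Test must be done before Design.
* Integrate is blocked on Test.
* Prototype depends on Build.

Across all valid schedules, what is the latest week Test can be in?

week 5

Precedence pushes Test to at least week 2; downstream work caps Test at week 5.
Test at week 5 is achievable: Integrate in week 6, Prototype in week 2, Design in week 6, Test in week 5, Build in week 1, Spec in week 1.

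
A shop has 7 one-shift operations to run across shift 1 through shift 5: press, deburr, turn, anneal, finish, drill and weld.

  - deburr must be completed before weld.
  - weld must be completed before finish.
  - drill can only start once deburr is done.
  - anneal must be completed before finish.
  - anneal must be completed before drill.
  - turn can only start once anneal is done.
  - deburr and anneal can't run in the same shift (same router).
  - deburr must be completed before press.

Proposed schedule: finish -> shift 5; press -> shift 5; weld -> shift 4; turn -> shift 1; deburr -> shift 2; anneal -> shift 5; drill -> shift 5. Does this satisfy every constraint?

Invalid. turn can only start once anneal is done.

drill can only start once deburr is done — holds.
deburr and anneal can't run in the same shift (same router) — holds.
anneal must be completed before drill — violated.
weld must be completed before finish — holds.
deburr must be completed before press — holds.
deburr must be completed before weld — holds.
turn can only start once anneal is done — violated.
anneal must be completed before finish — violated.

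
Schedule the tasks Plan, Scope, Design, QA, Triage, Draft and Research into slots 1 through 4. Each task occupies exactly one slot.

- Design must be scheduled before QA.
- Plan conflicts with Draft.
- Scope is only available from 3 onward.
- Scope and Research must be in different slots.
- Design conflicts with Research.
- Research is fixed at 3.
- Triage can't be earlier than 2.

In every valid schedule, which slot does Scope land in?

4

Scope's window is 3–4.
Research is fixed at 3, and Scope can't share a slot with Research.
So Scope must be 4.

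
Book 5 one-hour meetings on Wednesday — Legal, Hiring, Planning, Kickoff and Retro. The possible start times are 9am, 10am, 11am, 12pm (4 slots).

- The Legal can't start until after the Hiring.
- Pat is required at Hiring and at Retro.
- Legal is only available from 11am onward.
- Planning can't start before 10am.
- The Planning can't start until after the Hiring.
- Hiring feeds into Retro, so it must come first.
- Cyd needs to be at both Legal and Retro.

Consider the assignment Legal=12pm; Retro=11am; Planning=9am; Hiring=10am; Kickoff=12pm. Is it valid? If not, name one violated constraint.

Pat is required at Hiring and at Retro — holds.
The Planning can't start until after the Hiring — violated.
The Legal can't start until after the Hiring — holds.
Legal is only available from 11am onward — holds.
Planning can't start before 10am — violated.
Hiring feeds into Retro, so it must come first — holds.
Cyd needs to be at both Legal and Retro — holds.

Invalid. Planning can't start before 10am.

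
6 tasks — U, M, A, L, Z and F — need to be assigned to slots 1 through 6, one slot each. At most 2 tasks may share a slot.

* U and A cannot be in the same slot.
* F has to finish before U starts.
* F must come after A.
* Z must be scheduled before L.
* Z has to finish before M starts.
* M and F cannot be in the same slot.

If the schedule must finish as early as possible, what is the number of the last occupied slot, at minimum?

The precedence chain requires at least 3 distinct slots.
With at most 2 per slot and 6 tasks, at least 3 slots are needed.
3 works (last occupied slot: 3): for example A in 1, L in 2, M in 3, Z in 1, F in 2, U in 3.

slot 3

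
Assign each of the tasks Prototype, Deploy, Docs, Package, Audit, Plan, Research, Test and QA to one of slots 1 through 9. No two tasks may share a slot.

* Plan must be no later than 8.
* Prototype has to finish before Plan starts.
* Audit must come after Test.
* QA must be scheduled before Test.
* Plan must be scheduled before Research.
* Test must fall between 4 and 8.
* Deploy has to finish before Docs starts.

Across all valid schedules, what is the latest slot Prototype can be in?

Downstream work caps Prototype at 7.
Prototype at 7 is achievable: Plan -> 8, Prototype -> 7, Research -> 9, Package -> 6, Docs -> 2, Deploy -> 1, Test -> 4, Audit -> 5, QA -> 3.

7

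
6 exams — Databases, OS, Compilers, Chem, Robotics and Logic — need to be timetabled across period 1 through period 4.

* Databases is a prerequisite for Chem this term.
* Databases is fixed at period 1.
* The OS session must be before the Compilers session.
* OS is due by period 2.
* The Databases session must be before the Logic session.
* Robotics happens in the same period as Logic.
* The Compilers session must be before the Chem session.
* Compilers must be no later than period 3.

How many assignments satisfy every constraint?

12

Splitting on OS: it can be period 1 (9), period 2 (3). Listing each branch's schedules as (Databases, Compilers, Chem, Robotics, Logic) by period number:
OS=period 1: (1,2,3,2,2) (1,2,3,3,3) (1,2,3,4,4) (1,2,4,2,2) (1,2,4,3,3) (1,2,4,4,4) (1,3,4,2,2) (1,3,4,3,3) (1,3,4,4,4) — 9.
OS=period 2: (1,3,4,2,2) (1,3,4,3,3) (1,3,4,4,4) — 3.
Summing: 9 + 3 = 12.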